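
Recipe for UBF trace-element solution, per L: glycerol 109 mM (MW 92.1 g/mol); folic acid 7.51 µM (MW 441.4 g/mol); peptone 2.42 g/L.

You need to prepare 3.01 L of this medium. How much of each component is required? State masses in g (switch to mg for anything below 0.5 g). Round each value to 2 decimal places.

Scale factor relative to 1 L: 3.01.
glycerol: 109 mmol/L × 92.1 g/mol × 3.01 L ÷ 1000 = 30.22 g
folic acid: 7.51 µmol/L × 441.4 g/mol × 3.01 L ÷ 1000 = 9.98 mg
peptone: 2.42 g/L × 3.01 L = 7.28 g

glycerol 30.22 g; folic acid 9.98 mg; peptone 7.28 g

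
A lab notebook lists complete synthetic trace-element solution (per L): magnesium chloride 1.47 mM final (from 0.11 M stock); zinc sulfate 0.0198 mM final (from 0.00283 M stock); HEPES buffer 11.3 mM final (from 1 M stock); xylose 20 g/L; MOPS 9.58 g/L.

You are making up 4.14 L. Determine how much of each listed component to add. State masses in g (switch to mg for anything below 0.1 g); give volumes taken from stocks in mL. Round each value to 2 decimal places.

magnesium chloride 55.33 mL; zinc sulfate 28.97 mL; HEPES buffer 46.78 mL; xylose 82.80 g; MOPS 39.66 g

Working volume: 4.14 L.
magnesium chloride: dilute stock: 1.47 mM × 4140 mL ÷ 110 mM = 55.33 mL
zinc sulfate: V = C2·V2/C1 = 0.0198 mM × 4140 mL ÷ 2.83 mM = 28.97 mL
HEPES buffer: C1V1 = C2V2 → 11.3 mM × 4140 mL ÷ 1000 mM = 46.78 mL
xylose: 20 g/L × 4.14 L = 82.80 g
MOPS: 9.58 g/L × 4.14 L = 39.66 g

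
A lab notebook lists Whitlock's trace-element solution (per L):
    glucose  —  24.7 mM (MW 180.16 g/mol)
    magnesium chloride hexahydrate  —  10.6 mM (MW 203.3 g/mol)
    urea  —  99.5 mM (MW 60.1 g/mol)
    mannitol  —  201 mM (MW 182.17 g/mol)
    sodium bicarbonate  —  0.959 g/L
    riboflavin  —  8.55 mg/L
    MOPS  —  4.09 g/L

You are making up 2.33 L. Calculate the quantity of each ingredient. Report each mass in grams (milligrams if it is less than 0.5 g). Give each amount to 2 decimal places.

Scale factor relative to 1 L: 2.33.
glucose: 24.7 mmol/L × 180.16 g/mol × 2.33 L ÷ 1000 = 10.37 g
magnesium chloride hexahydrate: 10.6 mmol/L × 203.3 g/mol × 2.33 L ÷ 1000 = 5.02 g
urea: 99.5 mmol/L × 60.1 g/mol × 2.33 L ÷ 1000 = 13.93 g
mannitol: 201 mmol/L × 182.17 g/mol × 2.33 L ÷ 1000 = 85.32 g
sodium bicarbonate: 0.959 g/L × 2.33 L = 2.23 g
riboflavin: 8.55 mg/L × 2.33 L = 19.92 mg
MOPS: 4.09 g/L × 2.33 L = 9.53 g

glucose 10.37 g; magnesium chloride hexahydrate 5.02 g; urea 13.93 g; mannitol 85.32 g; sodium bicarbonate 2.23 g; riboflavin 19.92 mg; MOPS 9.53 g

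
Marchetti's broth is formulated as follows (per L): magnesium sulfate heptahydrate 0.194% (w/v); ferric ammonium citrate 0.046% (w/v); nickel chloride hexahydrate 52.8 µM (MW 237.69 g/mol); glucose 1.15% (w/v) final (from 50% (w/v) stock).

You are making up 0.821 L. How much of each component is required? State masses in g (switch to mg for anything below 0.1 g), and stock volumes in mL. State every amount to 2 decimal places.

magnesium sulfate heptahydrate 1.59 g; ferric ammonium citrate 0.38 g; nickel chloride hexahydrate 10.30 mg; glucose 18.88 mL

Scale factor relative to 1 L: 0.821.
magnesium sulfate heptahydrate: 0.194% w/v = 1.94 g/L → 1.94 × 0.821 L = 1.59 g
ferric ammonium citrate: 0.046 g per 100 mL × 821 mL ÷ 100 = 0.38 g
nickel chloride hexahydrate: 52.8 µmol/L × 237.69 g/mol × 0.821 L ÷ 1000 = 10.30 mg
glucose: dilute stock: 1.15% ÷ 50% × 821 mL = 18.88 mL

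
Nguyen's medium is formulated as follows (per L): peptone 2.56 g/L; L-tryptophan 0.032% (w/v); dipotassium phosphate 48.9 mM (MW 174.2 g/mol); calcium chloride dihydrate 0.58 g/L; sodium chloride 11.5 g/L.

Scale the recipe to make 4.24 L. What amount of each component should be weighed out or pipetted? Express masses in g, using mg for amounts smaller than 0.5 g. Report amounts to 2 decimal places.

Scale factor relative to 1 L: 4.24.
peptone: 2.56 g/L × 4.24 L = 10.85 g
L-tryptophan: 0.032 g per 100 mL × 4240 mL ÷ 100 = 1.36 g
dipotassium phosphate: 48.9 mmol/L × 174.2 g/mol × 4.24 L ÷ 1000 = 36.12 g
calcium chloride dihydrate: 0.58 g/L × 4.24 L = 2.46 g
sodium chloride: 11.5 g/L × 4.24 L = 48.76 g

peptone 10.85 g; L-tryptophan 1.36 g; dipotassium phosphate 36.12 g; calcium chloride dihydrate 2.46 g; sodium chloride 48.76 g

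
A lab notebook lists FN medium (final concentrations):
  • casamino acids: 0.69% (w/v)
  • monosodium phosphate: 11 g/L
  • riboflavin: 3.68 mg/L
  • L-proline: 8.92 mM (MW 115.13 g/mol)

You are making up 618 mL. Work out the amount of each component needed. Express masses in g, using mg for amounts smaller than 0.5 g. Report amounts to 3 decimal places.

Working volume: 618 mL = 0.618 L.
casamino acids: 0.69% w/v = 6.9 g/L → 6.9 × 0.618 L = 4.264 g
monosodium phosphate: 11 g/L × 0.618 L = 6.798 g
riboflavin: 3.68 mg/L × 0.618 L = 2.274 mg
L-proline: 8.92 mmol/L × 115.13 g/mol × 0.618 L ÷ 1000 = 0.635 g

casamino acids 4.264 g; monosodium phosphate 6.798 g; riboflavin 2.274 mg; L-proline 0.635 g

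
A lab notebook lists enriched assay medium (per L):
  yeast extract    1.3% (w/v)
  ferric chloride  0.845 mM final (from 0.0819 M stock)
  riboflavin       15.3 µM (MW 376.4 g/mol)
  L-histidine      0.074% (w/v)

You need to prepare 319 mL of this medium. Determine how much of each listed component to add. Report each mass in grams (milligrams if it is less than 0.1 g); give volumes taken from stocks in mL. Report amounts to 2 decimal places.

yeast extract 4.15 g; ferric chloride 3.29 mL; riboflavin 1.84 mg; L-histidine 0.24 g

Target volume = 319 mL = 0.319 L.
yeast extract: 1.3 g per 100 mL × 319 mL ÷ 100 = 4.15 g
ferric chloride: V = C2·V2/C1 = 0.845 mM × 319 mL ÷ 81.9 mM = 3.29 mL
riboflavin: 15.3 µmol/L × 376.4 g/mol × 0.319 L ÷ 1000 = 1.84 mg
L-histidine: 0.074 g per 100 mL × 319 mL ÷ 100 = 0.24 g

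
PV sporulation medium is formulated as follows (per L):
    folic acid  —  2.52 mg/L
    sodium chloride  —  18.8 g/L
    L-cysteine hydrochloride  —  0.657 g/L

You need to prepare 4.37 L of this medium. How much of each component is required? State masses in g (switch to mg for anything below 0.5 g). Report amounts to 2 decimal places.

Working volume: 4.37 L.
folic acid: 2.52 mg/L × 4.37 L = 11.01 mg
sodium chloride: 18.8 g/L × 4.37 L = 82.16 g
L-cysteine hydrochloride: 0.657 g/L × 4.37 L = 2.87 g

folic acid 11.01 mg; sodium chloride 82.16 g; L-cysteine hydrochloride 2.87 g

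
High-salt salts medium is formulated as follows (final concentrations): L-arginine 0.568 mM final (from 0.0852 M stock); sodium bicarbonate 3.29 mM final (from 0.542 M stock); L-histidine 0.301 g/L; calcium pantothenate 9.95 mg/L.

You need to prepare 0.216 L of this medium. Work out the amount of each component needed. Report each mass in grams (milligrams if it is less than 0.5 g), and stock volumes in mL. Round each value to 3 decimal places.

L-arginine 1.440 mL; sodium bicarbonate 1.311 mL; L-histidine 65.016 mg; calcium pantothenate 2.149 mg

Working volume: 0.216 L.
L-arginine: C1V1 = C2V2 → 0.568 mM × 216 mL ÷ 85.2 mM = 1.440 mL
sodium bicarbonate: V = C2·V2/C1 = 3.29 mM × 216 mL ÷ 542 mM = 1.311 mL
L-histidine: 0.301 g/L × 0.216 L = 0.065016 g = 65.016 mg
calcium pantothenate: 9.95 mg/L × 0.216 L = 2.149 mg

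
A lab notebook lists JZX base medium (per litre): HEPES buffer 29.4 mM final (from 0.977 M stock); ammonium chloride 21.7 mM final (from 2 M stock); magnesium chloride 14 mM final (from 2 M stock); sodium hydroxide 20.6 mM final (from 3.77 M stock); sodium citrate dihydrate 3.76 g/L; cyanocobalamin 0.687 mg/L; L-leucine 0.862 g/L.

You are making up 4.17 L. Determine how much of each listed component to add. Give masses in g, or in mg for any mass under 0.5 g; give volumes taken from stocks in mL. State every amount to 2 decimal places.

HEPES buffer 125.48 mL; ammonium chloride 45.24 mL; magnesium chloride 29.19 mL; sodium hydroxide 22.79 mL; sodium citrate dihydrate 15.68 g; cyanocobalamin 2.86 mg; L-leucine 3.59 g

Working volume: 4.17 L.
HEPES buffer: C1V1 = C2V2 → 29.4 mM × 4170 mL ÷ 977 mM = 125.48 mL
ammonium chloride: dilute stock: 21.7 mM × 4170 mL ÷ 2000 mM = 45.24 mL
magnesium chloride: V = C2·V2/C1 = 14 mM × 4170 mL ÷ 2000 mM = 29.19 mL
sodium hydroxide: dilute stock: 20.6 mM × 4170 mL ÷ 3770 mM = 22.79 mL
sodium citrate dihydrate: 3.76 g/L × 4.17 L = 15.68 g
cyanocobalamin: 0.687 mg/L × 4.17 L = 2.86 mg
L-leucine: 0.862 g/L × 4.17 L = 3.59 g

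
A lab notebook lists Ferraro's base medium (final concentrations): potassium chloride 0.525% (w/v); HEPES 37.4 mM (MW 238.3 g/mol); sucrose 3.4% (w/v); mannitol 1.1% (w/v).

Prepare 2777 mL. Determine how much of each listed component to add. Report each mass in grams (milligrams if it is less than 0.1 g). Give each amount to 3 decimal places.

Scale factor relative to 1 L: 2.777.
potassium chloride: 0.525 g per 100 mL × 2777 mL ÷ 100 = 14.579 g
HEPES: 37.4 mmol/L × 238.3 g/mol × 2.777 L ÷ 1000 = 24.750 g
sucrose: 3.4% w/v = 34 g/L → 34 × 2.777 L = 94.418 g
mannitol: 1.1% w/v = 11 g/L → 11 × 2.777 L = 30.547 g

potassium chloride 14.579 g; HEPES 24.750 g; sucrose 94.418 g; mannitol 30.547 g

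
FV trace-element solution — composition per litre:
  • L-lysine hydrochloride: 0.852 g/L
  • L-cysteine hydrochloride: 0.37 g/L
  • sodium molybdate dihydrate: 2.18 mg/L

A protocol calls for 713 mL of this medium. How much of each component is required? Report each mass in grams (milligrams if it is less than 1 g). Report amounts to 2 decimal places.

L-lysine hydrochloride 607.48 mg; L-cysteine hydrochloride 263.81 mg; sodium molybdate dihydrate 1.55 mg

Scale factor relative to 1 L: 0.713.
L-lysine hydrochloride: 0.852 g/L × 0.713 L = 0.607476 g = 607.48 mg
L-cysteine hydrochloride: 0.37 g/L × 0.713 L = 0.26381 g = 263.81 mg
sodium molybdate dihydrate: 2.18 mg/L × 0.713 L = 1.55 mg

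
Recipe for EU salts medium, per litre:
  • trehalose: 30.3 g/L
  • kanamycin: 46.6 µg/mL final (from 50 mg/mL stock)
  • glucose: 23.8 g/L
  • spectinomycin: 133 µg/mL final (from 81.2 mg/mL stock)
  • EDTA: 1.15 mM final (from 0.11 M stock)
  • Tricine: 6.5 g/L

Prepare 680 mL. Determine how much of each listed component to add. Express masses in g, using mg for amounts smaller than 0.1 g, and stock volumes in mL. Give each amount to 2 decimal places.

Scale factor relative to 1 L: 0.68.
trehalose: 30.3 g/L × 0.68 L = 20.60 g
kanamycin: V = C2·V2/C1 = 46.6 µg/mL × 680 mL ÷ 50000 µg/mL = 0.63 mL
glucose: 23.8 g/L × 0.68 L = 16.18 g
spectinomycin: V = C2·V2/C1 = 133 µg/mL × 680 mL ÷ 81200 µg/mL = 1.11 mL
EDTA: V = C2·V2/C1 = 1.15 mM × 680 mL ÷ 110 mM = 7.11 mL
Tricine: 6.5 g/L × 0.68 L = 4.42 g

trehalose 20.60 g; kanamycin 0.63 mL; glucose 16.18 g; spectinomycin 1.11 mL; EDTA 7.11 mL; Tricine 4.42 g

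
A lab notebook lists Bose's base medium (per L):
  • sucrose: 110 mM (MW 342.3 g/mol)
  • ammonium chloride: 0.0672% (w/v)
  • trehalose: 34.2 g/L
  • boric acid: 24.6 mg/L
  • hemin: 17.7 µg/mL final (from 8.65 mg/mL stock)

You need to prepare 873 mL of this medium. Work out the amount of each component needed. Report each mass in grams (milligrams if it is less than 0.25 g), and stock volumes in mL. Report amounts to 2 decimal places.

Working volume: 873 mL = 0.873 L.
sucrose: 110 mmol/L × 342.3 g/mol × 0.873 L ÷ 1000 = 32.87 g
ammonium chloride: 0.0672% w/v = 0.672 g/L → 0.672 × 0.873 L = 0.59 g
trehalose: 34.2 g/L × 0.873 L = 29.86 g
boric acid: 24.6 mg/L × 0.873 L = 21.48 mg
hemin: C1V1 = C2V2 → 17.7 µg/mL × 873 mL ÷ 8650 µg/mL = 1.79 mL

sucrose 32.87 g; ammonium chloride 0.59 g; trehalose 29.86 g; boric acid 21.48 mg; hemin 1.79 mL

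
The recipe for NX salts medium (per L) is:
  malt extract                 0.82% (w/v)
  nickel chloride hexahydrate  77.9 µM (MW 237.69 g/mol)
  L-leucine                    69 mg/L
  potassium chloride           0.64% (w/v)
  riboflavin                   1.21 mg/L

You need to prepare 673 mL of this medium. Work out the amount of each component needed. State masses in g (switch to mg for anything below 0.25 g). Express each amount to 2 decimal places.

Scale factor relative to 1 L: 0.673.
malt extract: 0.82% w/v = 8.2 g/L → 8.2 × 0.673 L = 5.52 g
nickel chloride hexahydrate: 77.9 µmol/L × 237.69 g/mol × 0.673 L ÷ 1000 = 12.46 mg
L-leucine: 69 mg/L × 0.673 L = 46.44 mg
potassium chloride: 0.64 g per 100 mL × 673 mL ÷ 100 = 4.31 g
riboflavin: 1.21 mg/L × 0.673 L = 0.81 mg

malt extract 5.52 g; nickel chloride hexahydrate 12.46 mg; L-leucine 46.44 mg; potassium chloride 4.31 g; riboflavin 0.81 mg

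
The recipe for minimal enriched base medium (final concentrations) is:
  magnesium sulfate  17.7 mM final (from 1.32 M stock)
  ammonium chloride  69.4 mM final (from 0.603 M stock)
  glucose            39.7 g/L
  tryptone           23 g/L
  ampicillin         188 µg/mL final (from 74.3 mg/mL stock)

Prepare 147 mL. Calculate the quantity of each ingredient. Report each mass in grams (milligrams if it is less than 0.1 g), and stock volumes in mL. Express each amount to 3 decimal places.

Scale factor relative to 1 L: 0.147.
magnesium sulfate: V = C2·V2/C1 = 17.7 mM × 147 mL ÷ 1320 mM = 1.971 mL
ammonium chloride: V = C2·V2/C1 = 69.4 mM × 147 mL ÷ 603 mM = 16.918 mL
glucose: 39.7 g/L × 0.147 L = 5.836 g
tryptone: 23 g/L × 0.147 L = 3.381 g
ampicillin: V = C2·V2/C1 = 188 µg/mL × 147 mL ÷ 74300 µg/mL = 0.372 mL

magnesium sulfate 1.971 mL; ammonium chloride 16.918 mL; glucose 5.836 g; tryptone 3.381 g; ampicillin 0.372 mL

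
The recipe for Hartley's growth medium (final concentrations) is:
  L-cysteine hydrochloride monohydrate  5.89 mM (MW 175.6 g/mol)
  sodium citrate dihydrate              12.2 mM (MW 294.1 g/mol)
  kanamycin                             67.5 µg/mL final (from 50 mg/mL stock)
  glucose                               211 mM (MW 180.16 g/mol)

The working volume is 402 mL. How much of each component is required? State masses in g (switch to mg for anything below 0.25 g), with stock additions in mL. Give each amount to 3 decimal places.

Target volume = 402 mL = 0.402 L.
L-cysteine hydrochloride monohydrate: 5.89 mmol/L × 175.6 g/mol × 0.402 L ÷ 1000 = 0.416 g
sodium citrate dihydrate: 12.2 mmol/L × 294.1 g/mol × 0.402 L ÷ 1000 = 1.442 g
kanamycin: C1V1 = C2V2 → 67.5 µg/mL × 402 mL ÷ 50000 µg/mL = 0.543 mL
glucose: 211 mmol/L × 180.16 g/mol × 0.402 L ÷ 1000 = 15.282 g

L-cysteine hydrochloride monohydrate 0.416 g; sodium citrate dihydrate 1.442 g; kanamycin 0.543 mL; glucose 15.282 g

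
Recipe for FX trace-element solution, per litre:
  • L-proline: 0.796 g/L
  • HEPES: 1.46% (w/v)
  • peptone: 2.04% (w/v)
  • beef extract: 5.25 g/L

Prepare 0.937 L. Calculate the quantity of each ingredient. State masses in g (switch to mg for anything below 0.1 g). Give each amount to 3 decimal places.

Scale factor relative to 1 L: 0.937.
L-proline: 0.796 g/L × 0.937 L = 0.746 g
HEPES: 1.46% w/v = 14.6 g/L → 14.6 × 0.937 L = 13.680 g
peptone: 2.04% w/v = 20.4 g/L → 20.4 × 0.937 L = 19.115 g
beef extract: 5.25 g/L × 0.937 L = 4.919 g

L-proline 0.746 g; HEPES 13.680 g; peptone 19.115 g; beef extract 4.919 g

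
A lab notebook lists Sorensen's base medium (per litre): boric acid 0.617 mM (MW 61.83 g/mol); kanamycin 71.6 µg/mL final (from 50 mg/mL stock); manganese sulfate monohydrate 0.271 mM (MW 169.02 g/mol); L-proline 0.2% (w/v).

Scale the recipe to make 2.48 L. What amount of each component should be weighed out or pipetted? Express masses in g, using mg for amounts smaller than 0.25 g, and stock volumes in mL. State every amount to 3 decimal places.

Working volume: 2.48 L.
boric acid: 0.617 mmol/L × 61.83 mg/mmol × 2.48 L = 94.610 mg
kanamycin: C1V1 = C2V2 → 71.6 µg/mL × 2480 mL ÷ 50000 µg/mL = 3.551 mL
manganese sulfate monohydrate: 0.271 mmol/L × 169.02 mg/mmol × 2.48 L = 113.595 mg
L-proline: 0.2% w/v = 2 g/L → 2 × 2.48 L = 4.960 g

boric acid 94.610 mg; kanamycin 3.551 mL; manganese sulfate monohydrate 113.595 mg; L-proline 4.960 g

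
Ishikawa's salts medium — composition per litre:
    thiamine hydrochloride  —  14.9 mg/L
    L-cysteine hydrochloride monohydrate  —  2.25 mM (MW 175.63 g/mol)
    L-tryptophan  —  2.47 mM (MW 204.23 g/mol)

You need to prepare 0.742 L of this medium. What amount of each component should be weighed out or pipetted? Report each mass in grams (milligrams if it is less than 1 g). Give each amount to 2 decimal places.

thiamine hydrochloride 11.06 mg; L-cysteine hydrochloride monohydrate 293.21 mg; L-tryptophan 374.30 mg

Working volume: 0.742 L.
thiamine hydrochloride: 14.9 mg/L × 0.742 L = 11.06 mg
L-cysteine hydrochloride monohydrate: 2.25 mmol/L × 175.63 mg/mmol × 0.742 L = 293.21 mg
L-tryptophan: 2.47 mmol/L × 204.23 mg/mmol × 0.742 L = 374.30 mg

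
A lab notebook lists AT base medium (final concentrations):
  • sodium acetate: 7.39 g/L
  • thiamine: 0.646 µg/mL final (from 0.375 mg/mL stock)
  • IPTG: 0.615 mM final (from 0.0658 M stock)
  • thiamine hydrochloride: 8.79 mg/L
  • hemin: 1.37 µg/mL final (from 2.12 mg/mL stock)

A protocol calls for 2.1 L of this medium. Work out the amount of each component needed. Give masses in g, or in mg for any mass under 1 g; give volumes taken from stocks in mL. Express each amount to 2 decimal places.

Working volume: 2.1 L.
sodium acetate: 7.39 g/L × 2.1 L = 15.52 g
thiamine: C1V1 = C2V2 → 0.646 µg/mL × 2100 mL ÷ 375 µg/mL = 3.62 mL
IPTG: dilute stock: 0.615 mM × 2100 mL ÷ 65.8 mM = 19.63 mL
thiamine hydrochloride: 8.79 mg/L × 2.1 L = 18.46 mg
hemin: V = C2·V2/C1 = 1.37 µg/mL × 2100 mL ÷ 2120 µg/mL = 1.36 mL

sodium acetate 15.52 g; thiamine 3.62 mL; IPTG 19.63 mL; thiamine hydrochloride 18.46 mg; hemin 1.36 mL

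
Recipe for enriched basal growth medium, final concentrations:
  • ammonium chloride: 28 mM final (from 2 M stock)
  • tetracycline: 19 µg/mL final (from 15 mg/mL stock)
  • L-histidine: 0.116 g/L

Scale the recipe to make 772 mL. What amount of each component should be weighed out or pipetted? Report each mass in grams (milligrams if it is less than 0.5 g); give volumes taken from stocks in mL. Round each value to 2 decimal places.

Working volume: 772 mL = 0.772 L.
ammonium chloride: dilute stock: 28 mM × 772 mL ÷ 2000 mM = 10.81 mL
tetracycline: V = C2·V2/C1 = 19 µg/mL × 772 mL ÷ 15000 µg/mL = 0.98 mL
L-histidine: 0.116 g/L × 0.772 L = 0.089552 g = 89.55 mg

ammonium chloride 10.81 mL; tetracycline 0.98 mL; L-histidine 89.55 mg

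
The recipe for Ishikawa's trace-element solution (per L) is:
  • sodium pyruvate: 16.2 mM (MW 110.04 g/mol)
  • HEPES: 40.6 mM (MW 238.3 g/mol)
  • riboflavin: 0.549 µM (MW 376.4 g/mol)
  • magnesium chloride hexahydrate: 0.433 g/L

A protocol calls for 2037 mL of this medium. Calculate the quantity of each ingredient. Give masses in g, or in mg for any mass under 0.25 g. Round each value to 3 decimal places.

sodium pyruvate 3.631 g; HEPES 19.708 g; riboflavin 0.421 mg; magnesium chloride hexahydrate 0.882 g

Working volume: 2037 mL = 2.037 L.
sodium pyruvate: 16.2 mmol/L × 110.04 g/mol × 2.037 L ÷ 1000 = 3.631 g
HEPES: 40.6 mmol/L × 238.3 g/mol × 2.037 L ÷ 1000 = 19.708 g
riboflavin: 0.549 µmol/L × 376.4 g/mol × 2.037 L ÷ 1000 = 0.421 mg
magnesium chloride hexahydrate: 0.433 g/L × 2.037 L = 0.882 g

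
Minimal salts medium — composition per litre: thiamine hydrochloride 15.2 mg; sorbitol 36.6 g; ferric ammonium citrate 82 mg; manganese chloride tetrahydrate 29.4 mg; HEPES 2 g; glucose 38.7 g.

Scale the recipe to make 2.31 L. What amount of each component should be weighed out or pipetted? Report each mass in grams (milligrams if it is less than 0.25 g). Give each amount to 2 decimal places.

thiamine hydrochloride 35.11 mg; sorbitol 84.55 g; ferric ammonium citrate 189.42 mg; manganese chloride tetrahydrate 67.91 mg; HEPES 4.62 g; glucose 89.40 g

Scale factor = 2310 mL / 1000 mL = 2.31.
thiamine hydrochloride: 15.2 mg × (2310 mL / 1000 mL) = 35.11 mg
sorbitol: 36.6 g × (2310 mL / 1000 mL) = 84.55 g
ferric ammonium citrate: 82 mg × (2310 mL / 1000 mL) = 189.42 mg
manganese chloride tetrahydrate: 29.4 mg × (2310 mL / 1000 mL) = 67.91 mg
HEPES: 2 g × (2310 mL / 1000 mL) = 4.62 g
glucose: 38.7 g × (2310 mL / 1000 mL) = 89.40 g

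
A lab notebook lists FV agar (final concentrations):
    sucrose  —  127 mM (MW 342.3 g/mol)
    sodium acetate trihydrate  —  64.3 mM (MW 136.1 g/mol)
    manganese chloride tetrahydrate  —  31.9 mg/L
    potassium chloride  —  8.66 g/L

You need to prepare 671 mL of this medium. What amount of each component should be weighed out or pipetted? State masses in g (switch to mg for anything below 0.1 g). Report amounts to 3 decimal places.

Working volume: 671 mL = 0.671 L.
sucrose: 127 mmol/L × 342.3 g/mol × 0.671 L ÷ 1000 = 29.170 g
sodium acetate trihydrate: 64.3 mmol/L × 136.1 g/mol × 0.671 L ÷ 1000 = 5.872 g
manganese chloride tetrahydrate: 31.9 mg/L × 0.671 L = 21.405 mg
potassium chloride: 8.66 g/L × 0.671 L = 5.811 g

sucrose 29.170 g; sodium acetate trihydrate 5.872 g; manganese chloride tetrahydrate 21.405 mg; potassium chloride 5.811 g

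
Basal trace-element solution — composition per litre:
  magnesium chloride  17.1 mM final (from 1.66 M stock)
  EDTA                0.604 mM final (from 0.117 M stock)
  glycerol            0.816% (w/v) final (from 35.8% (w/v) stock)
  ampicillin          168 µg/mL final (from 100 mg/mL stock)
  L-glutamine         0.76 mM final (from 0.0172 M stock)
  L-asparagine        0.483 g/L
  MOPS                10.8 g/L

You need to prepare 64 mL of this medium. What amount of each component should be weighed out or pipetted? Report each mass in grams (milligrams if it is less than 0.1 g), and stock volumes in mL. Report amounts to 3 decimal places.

magnesium chloride 0.659 mL; EDTA 0.330 mL; glycerol 1.459 mL; ampicillin 0.108 mL; L-glutamine 2.828 mL; L-asparagine 30.912 mg; MOPS 0.691 g

Scale factor relative to 1 L: 0.064.
magnesium chloride: dilute stock: 17.1 mM × 64 mL ÷ 1660 mM = 0.659 mL
EDTA: V = C2·V2/C1 = 0.604 mM × 64 mL ÷ 117 mM = 0.330 mL
glycerol: dilute stock: 0.816% ÷ 35.8% × 64 mL = 1.459 mL
ampicillin: C1V1 = C2V2 → 168 µg/mL × 64 mL ÷ 100000 µg/mL = 0.108 mL
L-glutamine: dilute stock: 0.76 mM × 64 mL ÷ 17.2 mM = 2.828 mL
L-asparagine: 0.483 g/L × 0.064 L = 0.030912 g = 30.912 mg
MOPS: 10.8 g/L × 0.064 L = 0.691 g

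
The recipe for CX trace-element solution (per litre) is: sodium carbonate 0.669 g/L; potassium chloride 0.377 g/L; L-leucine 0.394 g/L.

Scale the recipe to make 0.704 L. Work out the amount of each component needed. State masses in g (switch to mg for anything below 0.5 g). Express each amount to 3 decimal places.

Working volume: 0.704 L.
sodium carbonate: 0.669 g/L × 0.704 L = 0.470976 g = 470.976 mg
potassium chloride: 0.377 g/L × 0.704 L = 0.265408 g = 265.408 mg
L-leucine: 0.394 g/L × 0.704 L = 0.277376 g = 277.376 mg

sodium carbonate 470.976 mg; potassium chloride 265.408 mg; L-leucine 277.376 mg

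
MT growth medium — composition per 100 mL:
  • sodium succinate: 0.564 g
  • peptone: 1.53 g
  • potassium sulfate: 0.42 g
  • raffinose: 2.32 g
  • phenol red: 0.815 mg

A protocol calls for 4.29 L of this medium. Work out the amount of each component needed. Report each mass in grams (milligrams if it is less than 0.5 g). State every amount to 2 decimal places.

sodium succinate 24.20 g; peptone 65.64 g; potassium sulfate 18.02 g; raffinose 99.53 g; phenol red 34.96 mg

Ratio of target to recipe volume: 4290 / 100 = 42.9.
sodium succinate: 0.564 g × (4290 mL / 100 mL) = 24.20 g
peptone: 1.53 g × (4290 mL / 100 mL) = 65.64 g
potassium sulfate: 0.42 g × (4290 mL / 100 mL) = 18.02 g
raffinose: 2.32 g × (4290 mL / 100 mL) = 99.53 g
phenol red: 0.815 mg × (4290 mL / 100 mL) = 34.96 mg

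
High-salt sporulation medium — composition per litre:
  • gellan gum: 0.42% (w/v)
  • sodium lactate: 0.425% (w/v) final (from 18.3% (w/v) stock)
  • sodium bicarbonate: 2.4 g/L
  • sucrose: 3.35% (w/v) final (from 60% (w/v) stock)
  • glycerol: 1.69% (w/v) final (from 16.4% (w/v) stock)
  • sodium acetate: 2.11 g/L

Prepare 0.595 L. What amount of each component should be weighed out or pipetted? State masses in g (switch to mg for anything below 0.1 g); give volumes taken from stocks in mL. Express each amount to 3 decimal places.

gellan gum 2.499 g; sodium lactate 13.818 mL; sodium bicarbonate 1.428 g; sucrose 33.221 mL; glycerol 61.314 mL; sodium acetate 1.255 g

Scale factor relative to 1 L: 0.595.
gellan gum: 0.42% w/v = 4.2 g/L → 4.2 × 0.595 L = 2.499 g
sodium lactate: dilute stock: 0.425% ÷ 18.3% × 595 mL = 13.818 mL
sodium bicarbonate: 2.4 g/L × 0.595 L = 1.428 g
sucrose: C1V1 = C2V2 → 3.35% ÷ 60% × 595 mL = 33.221 mL
glycerol: dilute stock: 1.69% ÷ 16.4% × 595 mL = 61.314 mL
sodium acetate: 2.11 g/L × 0.595 L = 1.255 g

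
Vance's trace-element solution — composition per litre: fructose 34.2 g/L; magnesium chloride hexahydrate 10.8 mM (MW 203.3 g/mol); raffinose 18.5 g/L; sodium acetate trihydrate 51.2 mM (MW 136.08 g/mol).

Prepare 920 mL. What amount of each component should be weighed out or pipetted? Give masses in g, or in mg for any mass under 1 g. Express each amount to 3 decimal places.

Target volume = 920 mL = 0.92 L.
fructose: 34.2 g/L × 0.92 L = 31.464 g
magnesium chloride hexahydrate: 10.8 mmol/L × 203.3 g/mol × 0.92 L ÷ 1000 = 2.020 g
raffinose: 18.5 g/L × 0.92 L = 17.020 g
sodium acetate trihydrate: 51.2 mmol/L × 136.08 g/mol × 0.92 L ÷ 1000 = 6.410 g

fructose 31.464 g; magnesium chloride hexahydrate 2.020 g; raffinose 17.020 g; sodium acetate trihydrate 6.410 g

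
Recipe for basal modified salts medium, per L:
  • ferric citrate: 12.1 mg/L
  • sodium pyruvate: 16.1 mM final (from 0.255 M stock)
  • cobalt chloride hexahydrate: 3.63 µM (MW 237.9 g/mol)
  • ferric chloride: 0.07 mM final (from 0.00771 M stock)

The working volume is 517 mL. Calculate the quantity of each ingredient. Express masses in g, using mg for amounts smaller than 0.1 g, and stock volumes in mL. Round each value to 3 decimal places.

ferric citrate 6.256 mg; sodium pyruvate 32.642 mL; cobalt chloride hexahydrate 0.446 mg; ferric chloride 4.694 mL

Target volume = 517 mL = 0.517 L.
ferric citrate: 12.1 mg/L × 0.517 L = 6.256 mg
sodium pyruvate: dilute stock: 16.1 mM × 517 mL ÷ 255 mM = 32.642 mL
cobalt chloride hexahydrate: 3.63 µmol/L × 237.9 g/mol × 0.517 L ÷ 1000 = 0.446 mg
ferric chloride: C1V1 = C2V2 → 0.07 mM × 517 mL ÷ 7.71 mM = 4.694 mL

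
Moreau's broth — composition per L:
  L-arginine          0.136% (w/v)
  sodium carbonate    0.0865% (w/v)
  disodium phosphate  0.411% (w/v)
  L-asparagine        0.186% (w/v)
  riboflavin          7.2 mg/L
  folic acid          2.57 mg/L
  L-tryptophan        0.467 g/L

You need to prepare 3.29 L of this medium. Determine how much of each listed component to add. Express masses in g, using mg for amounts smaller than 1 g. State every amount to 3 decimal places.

L-arginine 4.474 g; sodium carbonate 2.846 g; disodium phosphate 13.522 g; L-asparagine 6.119 g; riboflavin 23.688 mg; folic acid 8.455 mg; L-tryptophan 1.536 g

Working volume: 3.29 L.
L-arginine: 0.136% w/v = 1.36 g/L → 1.36 × 3.29 L = 4.474 g
sodium carbonate: 0.0865 g per 100 mL × 3290 mL ÷ 100 = 2.846 g
disodium phosphate: 0.411 g per 100 mL × 3290 mL ÷ 100 = 13.522 g
L-asparagine: 0.186% w/v = 1.86 g/L → 1.86 × 3.29 L = 6.119 g
riboflavin: 7.2 mg/L × 3.29 L = 23.688 mg
folic acid: 2.57 mg/L × 3.29 L = 8.455 mg
L-tryptophan: 0.467 g/L × 3.29 L = 1.536 g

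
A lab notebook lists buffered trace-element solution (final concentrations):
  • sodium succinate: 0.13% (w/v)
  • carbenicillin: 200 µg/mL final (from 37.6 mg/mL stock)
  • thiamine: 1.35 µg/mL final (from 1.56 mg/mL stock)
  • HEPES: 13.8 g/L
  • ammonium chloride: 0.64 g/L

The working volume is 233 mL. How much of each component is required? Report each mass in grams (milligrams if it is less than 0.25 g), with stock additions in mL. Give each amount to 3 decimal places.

sodium succinate 0.303 g; carbenicillin 1.239 mL; thiamine 0.202 mL; HEPES 3.215 g; ammonium chloride 149.120 mg

Target volume = 233 mL = 0.233 L.
sodium succinate: 0.13 g per 100 mL × 233 mL ÷ 100 = 0.303 g
carbenicillin: dilute stock: 200 µg/mL × 233 mL ÷ 37600 µg/mL = 1.239 mL
thiamine: C1V1 = C2V2 → 1.35 µg/mL × 233 mL ÷ 1560 µg/mL = 0.202 mL
HEPES: 13.8 g/L × 0.233 L = 3.215 g
ammonium chloride: 0.64 g/L × 0.233 L = 0.14912 g = 149.120 mg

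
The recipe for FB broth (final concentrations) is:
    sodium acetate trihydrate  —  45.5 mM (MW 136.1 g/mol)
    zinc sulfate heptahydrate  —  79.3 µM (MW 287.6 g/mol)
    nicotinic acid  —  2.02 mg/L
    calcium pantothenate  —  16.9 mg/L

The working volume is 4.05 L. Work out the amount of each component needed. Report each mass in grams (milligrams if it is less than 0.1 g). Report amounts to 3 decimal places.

sodium acetate trihydrate 25.080 g; zinc sulfate heptahydrate 92.367 mg; nicotinic acid 8.181 mg; calcium pantothenate 68.445 mg

Working volume: 4.05 L.
sodium acetate trihydrate: 45.5 mmol/L × 136.1 g/mol × 4.05 L ÷ 1000 = 25.080 g
zinc sulfate heptahydrate: 79.3 µmol/L × 287.6 g/mol × 4.05 L ÷ 1000 = 92.367 mg
nicotinic acid: 2.02 mg/L × 4.05 L = 8.181 mg
calcium pantothenate: 16.9 mg/L × 4.05 L = 68.445 mg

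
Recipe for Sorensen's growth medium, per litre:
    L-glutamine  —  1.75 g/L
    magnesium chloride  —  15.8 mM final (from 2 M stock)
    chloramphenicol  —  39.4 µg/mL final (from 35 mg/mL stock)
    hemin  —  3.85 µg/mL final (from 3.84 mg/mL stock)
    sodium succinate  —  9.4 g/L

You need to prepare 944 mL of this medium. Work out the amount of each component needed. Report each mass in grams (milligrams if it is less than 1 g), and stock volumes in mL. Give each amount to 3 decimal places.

L-glutamine 1.652 g; magnesium chloride 7.458 mL; chloramphenicol 1.063 mL; hemin 0.946 mL; sodium succinate 8.874 g

Working volume: 944 mL = 0.944 L.
L-glutamine: 1.75 g/L × 0.944 L = 1.652 g
magnesium chloride: dilute stock: 15.8 mM × 944 mL ÷ 2000 mM = 7.458 mL
chloramphenicol: C1V1 = C2V2 → 39.4 µg/mL × 944 mL ÷ 35000 µg/mL = 1.063 mL
hemin: dilute stock: 3.85 µg/mL × 944 mL ÷ 3840 µg/mL = 0.946 mL
sodium succinate: 9.4 g/L × 0.944 L = 8.874 g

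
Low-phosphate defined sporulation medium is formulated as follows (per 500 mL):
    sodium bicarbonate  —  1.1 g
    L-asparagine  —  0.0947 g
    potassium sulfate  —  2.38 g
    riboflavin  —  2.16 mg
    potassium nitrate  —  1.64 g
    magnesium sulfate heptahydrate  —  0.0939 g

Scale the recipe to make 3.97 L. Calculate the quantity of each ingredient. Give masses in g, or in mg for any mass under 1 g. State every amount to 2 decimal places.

Scale factor = 3970 mL / 500 mL = 7.94.
sodium bicarbonate: 1.1 g × (3970 mL / 500 mL) = 8.73 g
L-asparagine: 0.0947 g × (3970 mL / 500 mL) = 0.751918 g = 751.92 mg
potassium sulfate: 2.38 g × (3970 mL / 500 mL) = 18.90 g
riboflavin: 2.16 mg × (3970 mL / 500 mL) = 17.15 mg
potassium nitrate: 1.64 g × (3970 mL / 500 mL) = 13.02 g
magnesium sulfate heptahydrate: 0.0939 g × (3970 mL / 500 mL) = 0.745566 g = 745.57 mg

sodium bicarbonate 8.73 g; L-asparagine 751.92 mg; potassium sulfate 18.90 g; riboflavin 17.15 mg; potassium nitrate 13.02 g; magnesium sulfate heptahydrate 745.57 mg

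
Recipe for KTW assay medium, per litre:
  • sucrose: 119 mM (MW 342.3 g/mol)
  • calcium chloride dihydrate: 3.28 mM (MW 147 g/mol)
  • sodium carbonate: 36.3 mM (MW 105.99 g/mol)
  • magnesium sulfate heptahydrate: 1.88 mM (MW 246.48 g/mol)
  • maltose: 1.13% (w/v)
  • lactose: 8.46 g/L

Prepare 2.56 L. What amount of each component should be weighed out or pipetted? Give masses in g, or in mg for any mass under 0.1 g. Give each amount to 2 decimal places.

sucrose 104.28 g; calcium chloride dihydrate 1.23 g; sodium carbonate 9.85 g; magnesium sulfate heptahydrate 1.19 g; maltose 28.93 g; lactose 21.66 g

Working volume: 2.56 L.
sucrose: 119 mmol/L × 342.3 g/mol × 2.56 L ÷ 1000 = 104.28 g
calcium chloride dihydrate: 3.28 mmol/L × 147 g/mol × 2.56 L ÷ 1000 = 1.23 g
sodium carbonate: 36.3 mmol/L × 105.99 g/mol × 2.56 L ÷ 1000 = 9.85 g
magnesium sulfate heptahydrate: 1.88 mmol/L × 246.48 g/mol × 2.56 L ÷ 1000 = 1.19 g
maltose: 1.13% w/v = 11.3 g/L → 11.3 × 2.56 L = 28.93 g
lactose: 8.46 g/L × 2.56 L = 21.66 g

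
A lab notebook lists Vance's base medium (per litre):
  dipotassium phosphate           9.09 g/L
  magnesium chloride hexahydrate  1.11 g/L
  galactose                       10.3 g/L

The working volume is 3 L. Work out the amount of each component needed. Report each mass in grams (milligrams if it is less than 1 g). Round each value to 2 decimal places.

Working volume: 3 L.
dipotassium phosphate: 9.09 g/L × 3 L = 27.27 g
magnesium chloride hexahydrate: 1.11 g/L × 3 L = 3.33 g
galactose: 10.3 g/L × 3 L = 30.90 g

dipotassium phosphate 27.27 g; magnesium chloride hexahydrate 3.33 g; galactose 30.90 g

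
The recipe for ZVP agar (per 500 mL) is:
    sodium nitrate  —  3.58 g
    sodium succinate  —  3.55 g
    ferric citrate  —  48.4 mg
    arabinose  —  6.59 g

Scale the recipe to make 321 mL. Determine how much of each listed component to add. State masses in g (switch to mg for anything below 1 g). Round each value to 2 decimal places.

sodium nitrate 2.30 g; sodium succinate 2.28 g; ferric citrate 31.07 mg; arabinose 4.23 g

Scale factor = 321 mL / 500 mL = 0.642.
sodium nitrate: 3.58 g × (321 mL / 500 mL) = 2.30 g
sodium succinate: 3.55 g × (321 mL / 500 mL) = 2.28 g
ferric citrate: 48.4 mg × (321 mL / 500 mL) = 31.07 mg
arabinose: 6.59 g × (321 mL / 500 mL) = 4.23 g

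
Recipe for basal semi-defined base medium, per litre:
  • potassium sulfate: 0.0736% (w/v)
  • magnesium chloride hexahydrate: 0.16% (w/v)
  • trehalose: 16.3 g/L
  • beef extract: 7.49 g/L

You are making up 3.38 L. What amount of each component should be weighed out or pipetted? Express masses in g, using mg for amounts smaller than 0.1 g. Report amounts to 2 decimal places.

Scale factor relative to 1 L: 3.38.
potassium sulfate: 0.0736% w/v = 0.736 g/L → 0.736 × 3.38 L = 2.49 g
magnesium chloride hexahydrate: 0.16 g per 100 mL × 3380 mL ÷ 100 = 5.41 g
trehalose: 16.3 g/L × 3.38 L = 55.09 g
beef extract: 7.49 g/L × 3.38 L = 25.32 g

potassium sulfate 2.49 g; magnesium chloride hexahydrate 5.41 g; trehalose 55.09 g; beef extract 25.32 g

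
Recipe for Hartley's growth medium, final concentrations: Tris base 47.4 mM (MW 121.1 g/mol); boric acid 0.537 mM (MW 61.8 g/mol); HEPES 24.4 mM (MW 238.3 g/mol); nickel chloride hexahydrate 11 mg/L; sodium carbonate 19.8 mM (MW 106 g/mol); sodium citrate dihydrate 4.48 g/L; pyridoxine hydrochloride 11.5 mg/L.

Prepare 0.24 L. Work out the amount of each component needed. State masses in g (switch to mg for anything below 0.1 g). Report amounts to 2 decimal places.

Working volume: 0.24 L.
Tris base: 47.4 mmol/L × 121.1 g/mol × 0.24 L ÷ 1000 = 1.38 g
boric acid: 0.537 mmol/L × 61.8 mg/mmol × 0.24 L = 7.96 mg
HEPES: 24.4 mmol/L × 238.3 g/mol × 0.24 L ÷ 1000 = 1.40 g
nickel chloride hexahydrate: 11 mg/L × 0.24 L = 2.64 mg
sodium carbonate: 19.8 mmol/L × 106 g/mol × 0.24 L ÷ 1000 = 0.50 g
sodium citrate dihydrate: 4.48 g/L × 0.24 L = 1.08 g
pyridoxine hydrochloride: 11.5 mg/L × 0.24 L = 2.76 mg

Tris base 1.38 g; boric acid 7.96 mg; HEPES 1.40 g; nickel chloride hexahydrate 2.64 mg; sodium carbonate 0.50 g; sodium citrate dihydrate 1.08 g; pyridoxine hydrochloride 2.76 mg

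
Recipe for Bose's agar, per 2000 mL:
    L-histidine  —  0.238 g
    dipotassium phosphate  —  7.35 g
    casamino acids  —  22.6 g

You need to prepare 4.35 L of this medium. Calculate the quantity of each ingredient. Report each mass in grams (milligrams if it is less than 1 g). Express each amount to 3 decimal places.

Scale factor = 4350 mL / 2000 mL = 2.175.
L-histidine: 0.238 g × (4350 mL / 2000 mL) = 0.51765 g = 517.650 mg
dipotassium phosphate: 7.35 g × (4350 mL / 2000 mL) = 15.986 g
casamino acids: 22.6 g × (4350 mL / 2000 mL) = 49.155 g

L-histidine 517.650 mg; dipotassium phosphate 15.986 g; casamino acids 49.155 g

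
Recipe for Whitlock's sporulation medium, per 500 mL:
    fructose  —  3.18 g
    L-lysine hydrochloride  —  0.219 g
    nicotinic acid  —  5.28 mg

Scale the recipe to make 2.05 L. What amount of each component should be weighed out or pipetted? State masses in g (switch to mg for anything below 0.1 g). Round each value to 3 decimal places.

Scale factor = 2050 mL / 500 mL = 4.1.
fructose: 3.18 g × (2050 mL / 500 mL) = 13.038 g
L-lysine hydrochloride: 0.219 g × (2050 mL / 500 mL) = 0.898 g
nicotinic acid: 5.28 mg × (2050 mL / 500 mL) = 21.648 mg

fructose 13.038 g; L-lysine hydrochloride 0.898 g; nicotinic acid 21.648 mg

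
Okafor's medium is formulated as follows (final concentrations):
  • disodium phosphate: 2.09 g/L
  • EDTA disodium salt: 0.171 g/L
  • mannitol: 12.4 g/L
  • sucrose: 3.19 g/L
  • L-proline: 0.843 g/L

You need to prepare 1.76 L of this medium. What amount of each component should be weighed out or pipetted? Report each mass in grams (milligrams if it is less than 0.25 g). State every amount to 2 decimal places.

Working volume: 1.76 L.
disodium phosphate: 2.09 g/L × 1.76 L = 3.68 g
EDTA disodium salt: 0.171 g/L × 1.76 L = 0.30 g
mannitol: 12.4 g/L × 1.76 L = 21.82 g
sucrose: 3.19 g/L × 1.76 L = 5.61 g
L-proline: 0.843 g/L × 1.76 L = 1.48 g

disodium phosphate 3.68 g; EDTA disodium salt 0.30 g; mannitol 21.82 g; sucrose 5.61 g; L-proline 1.48 g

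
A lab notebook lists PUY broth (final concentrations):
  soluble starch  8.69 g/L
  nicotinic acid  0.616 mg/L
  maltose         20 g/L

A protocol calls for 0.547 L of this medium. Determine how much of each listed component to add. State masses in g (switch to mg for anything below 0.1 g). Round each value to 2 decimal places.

soluble starch 4.75 g; nicotinic acid 0.34 mg; maltose 10.94 g

Scale factor relative to 1 L: 0.547.
soluble starch: 8.69 g/L × 0.547 L = 4.75 g
nicotinic acid: 0.616 mg/L × 0.547 L = 0.34 mg
maltose: 20 g/L × 0.547 L = 10.94 g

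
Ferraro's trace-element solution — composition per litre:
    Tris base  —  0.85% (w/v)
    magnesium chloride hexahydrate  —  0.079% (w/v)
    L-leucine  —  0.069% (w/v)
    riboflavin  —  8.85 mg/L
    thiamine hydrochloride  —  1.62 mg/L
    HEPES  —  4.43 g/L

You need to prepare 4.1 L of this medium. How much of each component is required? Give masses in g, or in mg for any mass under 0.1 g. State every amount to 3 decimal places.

Working volume: 4.1 L.
Tris base: 0.85% w/v = 8.5 g/L → 8.5 × 4.1 L = 34.850 g
magnesium chloride hexahydrate: 0.079 g per 100 mL × 4100 mL ÷ 100 = 3.239 g
L-leucine: 0.069 g per 100 mL × 4100 mL ÷ 100 = 2.829 g
riboflavin: 8.85 mg/L × 4.1 L = 36.285 mg
thiamine hydrochloride: 1.62 mg/L × 4.1 L = 6.642 mg
HEPES: 4.43 g/L × 4.1 L = 18.163 g

Tris base 34.850 g; magnesium chloride hexahydrate 3.239 g; L-leucine 2.829 g; riboflavin 36.285 mg; thiamine hydrochloride 6.642 mg; HEPES 18.163 g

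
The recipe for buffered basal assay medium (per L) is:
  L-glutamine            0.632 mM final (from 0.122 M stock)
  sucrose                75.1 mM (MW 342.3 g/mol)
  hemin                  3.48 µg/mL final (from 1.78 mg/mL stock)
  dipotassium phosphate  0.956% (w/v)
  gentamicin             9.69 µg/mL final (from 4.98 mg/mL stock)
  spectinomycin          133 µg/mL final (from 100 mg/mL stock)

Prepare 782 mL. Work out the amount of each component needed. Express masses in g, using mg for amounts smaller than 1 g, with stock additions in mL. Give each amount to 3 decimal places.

Scale factor relative to 1 L: 0.782.
L-glutamine: C1V1 = C2V2 → 0.632 mM × 782 mL ÷ 122 mM = 4.051 mL
sucrose: 75.1 mmol/L × 342.3 g/mol × 0.782 L ÷ 1000 = 20.103 g
hemin: dilute stock: 3.48 µg/mL × 782 mL ÷ 1780 µg/mL = 1.529 mL
dipotassium phosphate: 0.956% w/v = 9.56 g/L → 9.56 × 0.782 L = 7.476 g
gentamicin: V = C2·V2/C1 = 9.69 µg/mL × 782 mL ÷ 4980 µg/mL = 1.522 mL
spectinomycin: dilute stock: 133 µg/mL × 782 mL ÷ 100000 µg/mL = 1.040 mL

L-glutamine 4.051 mL; sucrose 20.103 g; hemin 1.529 mL; dipotassium phosphate 7.476 g; gentamicin 1.522 mL; spectinomycin 1.040 mL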